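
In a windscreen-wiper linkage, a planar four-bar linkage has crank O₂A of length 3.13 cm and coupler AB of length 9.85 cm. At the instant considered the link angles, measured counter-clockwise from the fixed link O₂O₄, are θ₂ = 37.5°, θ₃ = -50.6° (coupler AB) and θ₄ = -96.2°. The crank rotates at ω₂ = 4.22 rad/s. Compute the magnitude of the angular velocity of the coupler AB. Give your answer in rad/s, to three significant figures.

ω₂ = 4.22 rad/s
Differentiating the loop-closure r₂e^{iθ₂}+r₃e^{iθ₃}=r₁+r₄e^{iθ₄} gives r₂ω₂e^{iθ₂}+r₃ω₃e^{iθ₃}=r₄ω₄e^{iθ₄}.
Eliminating the other unknown: ω₃ = r₂ω₂ sin(θ₄−θ₂) / [r₃ sin(θ₃−θ₄)].
Numerator sine = -0.72297; denominator sine = +0.71447.
Result = 0.0313·4.22·(-0.72297) / (0.0985·(+0.71447)) = -1.3569 rad/s; magnitude 1.3569 rad/s.

1.36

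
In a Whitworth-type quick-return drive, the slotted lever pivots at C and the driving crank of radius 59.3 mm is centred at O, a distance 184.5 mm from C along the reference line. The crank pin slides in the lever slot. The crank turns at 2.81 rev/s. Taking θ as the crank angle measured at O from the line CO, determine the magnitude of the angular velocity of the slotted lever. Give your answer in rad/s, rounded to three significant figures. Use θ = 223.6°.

ω = 17.66 rad/s (from 2.81 rev/s).
Crank pin A relative to C: A = (d + r cosθ, r sinθ); lever angle φ = atan2(r sinθ, d + r cosθ).
Differentiating tanφ: φ̇ = rω(d cosθ + r)/(d² + r² + 2dr cosθ).
d² + r² + 2dr cosθ = |CA|² = 0.0217106 m²;  d cosθ + r = -0.07431 m.
|ω_lever| = |0.0593·17.66·-0.07431| / 0.0217106 = 3.5836 rad/s.

3.58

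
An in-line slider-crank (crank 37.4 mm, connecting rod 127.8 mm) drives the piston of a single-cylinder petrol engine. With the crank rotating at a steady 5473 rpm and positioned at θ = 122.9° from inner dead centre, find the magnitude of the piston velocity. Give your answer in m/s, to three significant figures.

15.0

ω = 2π·5473/60 = 573.1 rad/s
For an in-line slider-crank, x = r cosθ + √(L² − r² sin²θ), so v = −rω sinθ·[1 + r cosθ/√(L² − r² sin²θ)].
With r = 0.0374 m, L = 0.1278 m, θ = 122.9°: √(L² − r² sin²θ) = 0.12388 m.
v = −0.0374·573.1·0.83962·[1 + 0.0374·-0.54317/0.12388] = -15.046 m/s.
|v| = 15.046 m/s.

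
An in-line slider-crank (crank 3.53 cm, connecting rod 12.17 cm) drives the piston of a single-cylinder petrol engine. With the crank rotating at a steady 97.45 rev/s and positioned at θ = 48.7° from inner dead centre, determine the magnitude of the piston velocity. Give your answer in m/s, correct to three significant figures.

19.4

ω = 2π·97.5 = 612.3 rad/s
For an in-line slider-crank, x = r cosθ + √(L² − r² sin²θ), so v = −rω sinθ·[1 + r cosθ/√(L² − r² sin²θ)].
With r = 0.0353 m, L = 0.1217 m, θ = 48.7°: √(L² − r² sin²θ) = 0.11878 m.
v = −0.0353·612.3·0.75126·[1 + 0.0353·0.66000/0.11878] = -19.423 m/s.
|v| = 19.423 m/s.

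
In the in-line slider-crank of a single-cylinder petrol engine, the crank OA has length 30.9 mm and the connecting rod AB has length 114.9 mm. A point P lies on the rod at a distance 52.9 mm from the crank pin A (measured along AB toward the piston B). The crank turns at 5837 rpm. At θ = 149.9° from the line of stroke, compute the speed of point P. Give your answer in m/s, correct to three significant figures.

12.2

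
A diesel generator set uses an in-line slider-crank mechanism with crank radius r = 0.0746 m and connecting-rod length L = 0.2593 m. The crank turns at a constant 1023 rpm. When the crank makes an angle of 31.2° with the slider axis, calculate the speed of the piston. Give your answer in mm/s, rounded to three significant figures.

5170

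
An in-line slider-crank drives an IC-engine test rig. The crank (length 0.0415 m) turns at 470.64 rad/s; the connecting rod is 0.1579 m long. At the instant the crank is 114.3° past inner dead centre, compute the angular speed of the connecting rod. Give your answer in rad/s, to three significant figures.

52.4

ω = 470.6 rad/s
The rod makes angle φ with the slider axis where L sinφ = r sinθ; differentiating, L cosφ·φ̇ = r ω cosθ.
L cosφ = √(L² − r² sin²θ) = 0.1533 m.
|ω_rod| = r ω |cosθ| / √(L² − r² sin²θ) = 0.0415·470.6·0.41151/0.1533 = 52.429 rad/s.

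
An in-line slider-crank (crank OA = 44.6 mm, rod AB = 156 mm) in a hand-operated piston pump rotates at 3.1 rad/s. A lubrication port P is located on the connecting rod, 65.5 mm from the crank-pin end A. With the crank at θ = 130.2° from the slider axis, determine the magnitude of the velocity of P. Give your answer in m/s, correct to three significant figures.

0.110

ω = 3.1 rad/s.  Crank-pin speed |V_A| = rω = 0.13826 m/s, perpendicular to OA.
Rod angle: sinφ = −(r/L) sinθ ⇒ φ = -12.613°; ω_rod = −rω cosθ/√(L²−r²sin²θ) = +0.5862 rad/s.
V_P = V_A + ω_rod × AP, with AP = 0.0655 m along the rod.
Components: V_Px = −rω sinθ − a·ω_rod·sinφ = -0.097218 m/s;  V_Py = rω cosθ + a·ω_rod·cosφ = -0.051771 m/s.
|V_P| = √(V_Px² + V_Py²) = 0.11014 m/s.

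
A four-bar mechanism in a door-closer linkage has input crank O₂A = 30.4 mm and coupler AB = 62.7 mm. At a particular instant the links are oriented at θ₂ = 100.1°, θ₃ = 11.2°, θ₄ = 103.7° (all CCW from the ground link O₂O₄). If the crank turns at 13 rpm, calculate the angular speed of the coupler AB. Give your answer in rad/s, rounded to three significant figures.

0.0415

ω₂ = 1.361 rad/s (from 13 rpm).
Differentiating the loop-closure r₂e^{iθ₂}+r₃e^{iθ₃}=r₁+r₄e^{iθ₄} gives r₂ω₂e^{iθ₂}+r₃ω₃e^{iθ₃}=r₄ω₄e^{iθ₄}.
Eliminating the other unknown: ω₃ = r₂ω₂ sin(θ₄−θ₂) / [r₃ sin(θ₃−θ₄)].
Numerator sine = +0.06279; denominator sine = -0.99905.
Result = 0.0304·1.361·(+0.06279) / (0.0627·(-0.99905)) = -0.041484 rad/s; magnitude 0.041484 rad/s.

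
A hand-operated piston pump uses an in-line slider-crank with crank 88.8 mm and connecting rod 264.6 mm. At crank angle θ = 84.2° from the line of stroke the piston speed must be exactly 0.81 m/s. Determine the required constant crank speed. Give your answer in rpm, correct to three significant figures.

For an in-line slider-crank, |v_piston| = rω|sinθ|·[1 + r cosθ/√(L² − r² sin²θ)].
With r = 0.0888 m, L = 0.2646 m, θ = 84.2°: the bracketed kinematic factor |dx/dθ| = 0.091524 m.
ω = v/|dx/dθ| = 0.81/0.091524 = 8.8501 rad/s.
N = 60ω/(2π) = 84.513 rpm.

84.5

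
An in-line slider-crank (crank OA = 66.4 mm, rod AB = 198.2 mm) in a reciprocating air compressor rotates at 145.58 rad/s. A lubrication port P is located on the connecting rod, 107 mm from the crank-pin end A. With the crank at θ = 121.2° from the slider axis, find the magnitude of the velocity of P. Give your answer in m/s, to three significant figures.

7.81

ω = 145.6 rad/s.  Crank-pin speed |V_A| = rω = 9.6665 m/s, perpendicular to OA.
Rod angle: sinφ = −(r/L) sinθ ⇒ φ = -16.652°; ω_rod = −rω cosθ/√(L²−r²sin²θ) = +26.371 rad/s.
V_P = V_A + ω_rod × AP, with AP = 0.107 m along the rod.
Components: V_Px = −rω sinθ − a·ω_rod·sinφ = -7.4598 m/s;  V_Py = rω cosθ + a·ω_rod·cosφ = -2.3042 m/s.
|V_P| = √(V_Px² + V_Py²) = 7.8076 m/s.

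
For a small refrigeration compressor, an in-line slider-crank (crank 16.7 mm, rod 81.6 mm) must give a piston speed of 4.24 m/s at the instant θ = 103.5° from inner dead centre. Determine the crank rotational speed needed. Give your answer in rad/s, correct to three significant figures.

274

For an in-line slider-crank, |v_piston| = rω|sinθ|·[1 + r cosθ/√(L² − r² sin²θ)].
With r = 0.0167 m, L = 0.0816 m, θ = 103.5°: the bracketed kinematic factor |dx/dθ| = 0.015447 m.
ω = v/|dx/dθ| = 4.24/0.015447 = 274.49 rad/s.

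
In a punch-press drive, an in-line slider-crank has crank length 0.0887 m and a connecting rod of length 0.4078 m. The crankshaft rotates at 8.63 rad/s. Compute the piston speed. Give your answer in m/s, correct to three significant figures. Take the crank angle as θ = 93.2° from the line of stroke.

ω = 8.63 rad/s
For an in-line slider-crank, x = r cosθ + √(L² − r² sin²θ), so v = −rω sinθ·[1 + r cosθ/√(L² − r² sin²θ)].
With r = 0.0887 m, L = 0.4078 m, θ = 93.2°: √(L² − r² sin²θ) = 0.39807 m.
v = −0.0887·8.63·0.99844·[1 + 0.0887·-0.05582/0.39807] = -0.75478 m/s.
|v| = 0.75478 m/s.

0.755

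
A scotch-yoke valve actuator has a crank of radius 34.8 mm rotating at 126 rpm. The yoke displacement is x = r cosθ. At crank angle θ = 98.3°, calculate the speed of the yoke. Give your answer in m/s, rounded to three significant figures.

0.454

ω = 13.19 rad/s (from 126 rpm).
x = r cosθ ⇒ ẋ = −rω sinθ.
|v| = rω|sinθ| = 0.0348·13.19·|sin 98.3°| = 0.45437 m/s.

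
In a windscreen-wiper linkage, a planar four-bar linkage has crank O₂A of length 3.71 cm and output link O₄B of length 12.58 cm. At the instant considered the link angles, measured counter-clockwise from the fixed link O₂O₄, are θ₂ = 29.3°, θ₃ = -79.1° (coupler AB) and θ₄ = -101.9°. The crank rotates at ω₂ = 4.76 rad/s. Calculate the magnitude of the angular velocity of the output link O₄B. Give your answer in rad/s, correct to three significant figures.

3.44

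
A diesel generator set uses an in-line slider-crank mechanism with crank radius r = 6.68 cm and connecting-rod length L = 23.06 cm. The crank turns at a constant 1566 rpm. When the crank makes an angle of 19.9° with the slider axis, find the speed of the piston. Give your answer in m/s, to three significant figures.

4.75

ω = 2π·1566/60 = 164 rad/s
For an in-line slider-crank, x = r cosθ + √(L² − r² sin²θ), so v = −rω sinθ·[1 + r cosθ/√(L² − r² sin²θ)].
With r = 0.0668 m, L = 0.2306 m, θ = 19.9°: √(L² − r² sin²θ) = 0.22948 m.
v = −0.0668·164·0.34038·[1 + 0.0668·0.94029/0.22948] = -4.7493 m/s.
|v| = 4.7493 m/s.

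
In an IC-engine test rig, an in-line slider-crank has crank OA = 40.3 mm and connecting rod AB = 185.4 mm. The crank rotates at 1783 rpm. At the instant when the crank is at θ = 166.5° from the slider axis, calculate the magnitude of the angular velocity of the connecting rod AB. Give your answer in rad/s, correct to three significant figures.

39.5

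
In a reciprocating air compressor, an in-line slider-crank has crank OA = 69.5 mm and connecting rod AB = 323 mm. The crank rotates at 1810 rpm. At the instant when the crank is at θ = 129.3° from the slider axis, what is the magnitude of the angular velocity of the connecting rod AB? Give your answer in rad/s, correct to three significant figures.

26.2

ω = 189.5 rad/s (converted from 1810 rpm).
The rod makes angle φ with the slider axis where L sinφ = r sinθ; differentiating, L cosφ·φ̇ = r ω cosθ.
L cosφ = √(L² − r² sin²θ) = 0.31849 m.
|ω_rod| = r ω |cosθ| / √(L² − r² sin²θ) = 0.0695·189.5·0.63338/0.31849 = 26.197 rad/s.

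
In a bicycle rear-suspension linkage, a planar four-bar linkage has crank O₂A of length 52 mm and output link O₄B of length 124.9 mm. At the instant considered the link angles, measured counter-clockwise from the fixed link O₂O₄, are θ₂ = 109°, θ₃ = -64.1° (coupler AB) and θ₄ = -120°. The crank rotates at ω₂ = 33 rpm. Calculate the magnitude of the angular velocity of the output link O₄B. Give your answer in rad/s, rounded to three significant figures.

ω₂ = 3.456 rad/s (from 33 rpm).
Differentiating the loop-closure r₂e^{iθ₂}+r₃e^{iθ₃}=r₁+r₄e^{iθ₄} gives r₂ω₂e^{iθ₂}+r₃ω₃e^{iθ₃}=r₄ω₄e^{iθ₄}.
Eliminating the other unknown: ω₄ = r₂ω₂ sin(θ₂−θ₃) / [r₄ sin(θ₄−θ₃)].
Numerator sine = +0.12014; denominator sine = -0.82806.
Result = 0.052·3.456·(+0.12014) / (0.1249·(-0.82806)) = -0.20874 rad/s; magnitude 0.20874 rad/s.

0.209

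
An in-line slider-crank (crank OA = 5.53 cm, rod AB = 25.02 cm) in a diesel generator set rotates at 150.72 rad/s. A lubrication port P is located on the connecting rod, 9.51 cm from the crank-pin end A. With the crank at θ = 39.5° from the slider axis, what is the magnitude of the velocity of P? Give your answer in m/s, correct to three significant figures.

6.91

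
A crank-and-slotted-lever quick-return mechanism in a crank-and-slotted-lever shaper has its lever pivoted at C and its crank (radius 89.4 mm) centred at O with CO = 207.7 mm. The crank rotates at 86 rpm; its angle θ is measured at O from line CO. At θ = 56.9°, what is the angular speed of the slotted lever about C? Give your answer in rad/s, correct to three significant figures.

2.29

ω = 9.006 rad/s (from 86 rpm).
Crank pin A relative to C: A = (d + r cosθ, r sinθ); lever angle φ = atan2(r sinθ, d + r cosθ).
Differentiating tanφ: φ̇ = rω(d cosθ + r)/(d² + r² + 2dr cosθ).
d² + r² + 2dr cosθ = |CA|² = 0.0714121 m²;  d cosθ + r = +0.20283 m.
|ω_lever| = |0.0894·9.006·+0.20283| / 0.0714121 = 2.2867 rad/s.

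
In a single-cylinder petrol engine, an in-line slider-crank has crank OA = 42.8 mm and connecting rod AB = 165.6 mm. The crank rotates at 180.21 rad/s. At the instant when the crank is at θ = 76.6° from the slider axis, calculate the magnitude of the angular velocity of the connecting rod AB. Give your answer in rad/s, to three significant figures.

ω = 180.2 rad/s
The rod makes angle φ with the slider axis where L sinφ = r sinθ; differentiating, L cosφ·φ̇ = r ω cosθ.
L cosφ = √(L² − r² sin²θ) = 0.16028 m.
|ω_rod| = r ω |cosθ| / √(L² − r² sin²θ) = 0.0428·180.2·0.23175/0.16028 = 11.152 rad/s.

11.2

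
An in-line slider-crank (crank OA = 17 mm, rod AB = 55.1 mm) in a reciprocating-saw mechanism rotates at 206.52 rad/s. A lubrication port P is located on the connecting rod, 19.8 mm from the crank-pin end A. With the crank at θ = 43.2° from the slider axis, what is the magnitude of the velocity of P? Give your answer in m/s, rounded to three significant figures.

3.08

ω = 206.5 rad/s.  Crank-pin speed |V_A| = rω = 3.5108 m/s, perpendicular to OA.
Rod angle: sinφ = −(r/L) sinθ ⇒ φ = -12.193°; ω_rod = −rω cosθ/√(L²−r²sin²θ) = -47.52 rad/s.
V_P = V_A + ω_rod × AP, with AP = 0.0198 m along the rod.
Components: V_Px = −rω sinθ − a·ω_rod·sinφ = -2.6021 m/s;  V_Py = rω cosθ + a·ω_rod·cosφ = +1.6396 m/s.
|V_P| = √(V_Px² + V_Py²) = 3.0756 m/s.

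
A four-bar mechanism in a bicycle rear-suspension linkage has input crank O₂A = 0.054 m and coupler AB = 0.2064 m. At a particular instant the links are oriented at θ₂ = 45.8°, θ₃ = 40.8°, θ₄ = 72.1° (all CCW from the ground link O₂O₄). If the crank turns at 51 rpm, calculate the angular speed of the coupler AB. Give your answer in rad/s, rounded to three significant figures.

ω₂ = 5.341 rad/s (from 51 rpm).
Differentiating the loop-closure r₂e^{iθ₂}+r₃e^{iθ₃}=r₁+r₄e^{iθ₄} gives r₂ω₂e^{iθ₂}+r₃ω₃e^{iθ₃}=r₄ω₄e^{iθ₄}.
Eliminating the other unknown: ω₃ = r₂ω₂ sin(θ₄−θ₂) / [r₃ sin(θ₃−θ₄)].
Numerator sine = +0.44307; denominator sine = -0.51952.
Result = 0.054·5.341·(+0.44307) / (0.2064·(-0.51952)) = -1.1917 rad/s; magnitude 1.1917 rad/s.

1.19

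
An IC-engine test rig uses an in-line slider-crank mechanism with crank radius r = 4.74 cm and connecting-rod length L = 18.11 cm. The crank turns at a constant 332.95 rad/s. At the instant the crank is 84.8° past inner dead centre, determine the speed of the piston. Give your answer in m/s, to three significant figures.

16.1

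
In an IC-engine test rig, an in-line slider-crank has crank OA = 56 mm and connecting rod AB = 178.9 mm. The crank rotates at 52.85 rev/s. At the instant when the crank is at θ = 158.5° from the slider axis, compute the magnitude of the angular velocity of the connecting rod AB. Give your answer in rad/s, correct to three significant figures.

ω = 332.1 rad/s (converted from 52.85 rev/s).
The rod makes angle φ with the slider axis where L sinφ = r sinθ; differentiating, L cosφ·φ̇ = r ω cosθ.
L cosφ = √(L² − r² sin²θ) = 0.17772 m.
|ω_rod| = r ω |cosθ| / √(L² − r² sin²θ) = 0.056·332.1·0.93042/0.17772 = 97.355 rad/s.

97.4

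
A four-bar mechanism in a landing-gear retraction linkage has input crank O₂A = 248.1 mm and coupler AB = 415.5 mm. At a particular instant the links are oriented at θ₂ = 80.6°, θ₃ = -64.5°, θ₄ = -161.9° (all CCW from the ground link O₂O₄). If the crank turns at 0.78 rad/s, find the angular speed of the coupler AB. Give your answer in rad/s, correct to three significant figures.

0.417

ω₂ = 0.78 rad/s
Differentiating the loop-closure r₂e^{iθ₂}+r₃e^{iθ₃}=r₁+r₄e^{iθ₄} gives r₂ω₂e^{iθ₂}+r₃ω₃e^{iθ₃}=r₄ω₄e^{iθ₄}.
Eliminating the other unknown: ω₃ = r₂ω₂ sin(θ₄−θ₂) / [r₃ sin(θ₃−θ₄)].
Numerator sine = +0.88701; denominator sine = +0.99167.
Result = 0.2481·0.78·(+0.88701) / (0.4155·(+0.99167)) = +0.41659 rad/s; magnitude 0.41659 rad/s.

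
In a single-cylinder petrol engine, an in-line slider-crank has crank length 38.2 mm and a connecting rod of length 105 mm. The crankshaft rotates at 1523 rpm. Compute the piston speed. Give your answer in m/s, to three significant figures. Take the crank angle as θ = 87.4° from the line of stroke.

ω = 2π·1523/60 = 159.5 rad/s
For an in-line slider-crank, x = r cosθ + √(L² − r² sin²θ), so v = −rω sinθ·[1 + r cosθ/√(L² − r² sin²θ)].
With r = 0.0382 m, L = 0.105 m, θ = 87.4°: √(L² − r² sin²θ) = 0.09782 m.
v = −0.0382·159.5·0.99897·[1 + 0.0382·0.04536/0.09782] = -6.194 m/s.
|v| = 6.194 m/s.

6.19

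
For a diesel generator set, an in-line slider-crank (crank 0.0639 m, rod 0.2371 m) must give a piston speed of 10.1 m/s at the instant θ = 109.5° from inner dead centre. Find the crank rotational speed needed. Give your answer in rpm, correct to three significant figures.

1770

For an in-line slider-crank, |v_piston| = rω|sinθ|·[1 + r cosθ/√(L² − r² sin²θ)].
With r = 0.0639 m, L = 0.2371 m, θ = 109.5°: the bracketed kinematic factor |dx/dθ| = 0.054632 m.
ω = v/|dx/dθ| = 10.1/0.054632 = 184.87 rad/s.
N = 60ω/(2π) = 1765.4 rpm.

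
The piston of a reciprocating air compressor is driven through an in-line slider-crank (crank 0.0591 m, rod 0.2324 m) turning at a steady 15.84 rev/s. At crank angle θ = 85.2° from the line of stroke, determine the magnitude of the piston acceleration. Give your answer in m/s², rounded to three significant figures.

103

ω = 2π·15.8 = 99.53 rad/s
x(θ) = r cosθ + √(L² − r² sin²θ); with ω constant, a = ω²·d²x/dθ².
d²x/dθ² = −r cosθ − r²(cos2θ)/√u − r⁴ sin²2θ/(4u^{3/2}),  u = L² − r² sin²θ = 0.0505414 m².
Substituting r = 0.0591 m, L = 0.2324 m, θ = 85.2°: d²x/dθ² = +0.010366 m.
a = ω²·d²x/dθ² = (99.53)²·(+0.010366) = +102.68 m/s²;  |a| = 102.68 m/s².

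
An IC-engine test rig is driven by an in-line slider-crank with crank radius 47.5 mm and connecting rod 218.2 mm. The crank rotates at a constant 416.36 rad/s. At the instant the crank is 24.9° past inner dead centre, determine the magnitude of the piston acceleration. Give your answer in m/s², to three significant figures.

ω = 416.4 rad/s
x(θ) = r cosθ + √(L² − r² sin²θ); with ω constant, a = ω²·d²x/dθ².
d²x/dθ² = −r cosθ − r²(cos2θ)/√u − r⁴ sin²2θ/(4u^{3/2}),  u = L² − r² sin²θ = 0.0472113 m².
Substituting r = 0.0475 m, L = 0.2182 m, θ = 24.9°: d²x/dθ² = -0.049859 m.
a = ω²·d²x/dθ² = (416.4)²·(-0.049859) = -8643.4 m/s²;  |a| = 8643.4 m/s².

8640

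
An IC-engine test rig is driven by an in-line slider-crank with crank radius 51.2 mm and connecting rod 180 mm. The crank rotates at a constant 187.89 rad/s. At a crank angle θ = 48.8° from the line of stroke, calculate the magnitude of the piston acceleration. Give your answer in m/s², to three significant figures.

1130

ω = 187.9 rad/s
x(θ) = r cosθ + √(L² − r² sin²θ); with ω constant, a = ω²·d²x/dθ².
d²x/dθ² = −r cosθ − r²(cos2θ)/√u − r⁴ sin²2θ/(4u^{3/2}),  u = L² − r² sin²θ = 0.0309159 m².
Substituting r = 0.0512 m, L = 0.18 m, θ = 48.8°: d²x/dθ² = -0.032064 m.
a = ω²·d²x/dθ² = (187.9)²·(-0.032064) = -1131.9 m/s²;  |a| = 1131.9 m/s².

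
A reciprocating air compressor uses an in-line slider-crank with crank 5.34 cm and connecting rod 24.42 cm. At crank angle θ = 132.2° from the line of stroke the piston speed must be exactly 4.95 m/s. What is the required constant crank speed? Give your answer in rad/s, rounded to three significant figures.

147

For an in-line slider-crank, |v_piston| = rω|sinθ|·[1 + r cosθ/√(L² − r² sin²θ)].
With r = 0.0534 m, L = 0.2442 m, θ = 132.2°: the bracketed kinematic factor |dx/dθ| = 0.03367 m.
ω = v/|dx/dθ| = 4.95/0.03367 = 147.01 rad/s.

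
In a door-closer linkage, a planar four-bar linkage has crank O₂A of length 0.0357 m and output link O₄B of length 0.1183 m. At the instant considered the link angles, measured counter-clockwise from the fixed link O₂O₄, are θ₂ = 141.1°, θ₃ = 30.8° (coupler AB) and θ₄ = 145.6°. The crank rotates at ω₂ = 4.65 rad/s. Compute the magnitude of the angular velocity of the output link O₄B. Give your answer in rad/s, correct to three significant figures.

ω₂ = 4.65 rad/s
Differentiating the loop-closure r₂e^{iθ₂}+r₃e^{iθ₃}=r₁+r₄e^{iθ₄} gives r₂ω₂e^{iθ₂}+r₃ω₃e^{iθ₃}=r₄ω₄e^{iθ₄}.
Eliminating the other unknown: ω₄ = r₂ω₂ sin(θ₂−θ₃) / [r₄ sin(θ₄−θ₃)].
Numerator sine = +0.93789; denominator sine = +0.90778.
Result = 0.0357·4.65·(+0.93789) / (0.1183·(+0.90778)) = +1.4498 rad/s; magnitude 1.4498 rad/s.

1.45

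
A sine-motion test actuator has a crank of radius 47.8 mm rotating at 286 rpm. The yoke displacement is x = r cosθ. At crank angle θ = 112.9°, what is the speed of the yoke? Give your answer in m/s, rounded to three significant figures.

ω = 29.95 rad/s (from 286 rpm).
x = r cosθ ⇒ ẋ = −rω sinθ.
|v| = rω|sinθ| = 0.0478·29.95·|sin 112.9°| = 1.3188 m/s.

1.32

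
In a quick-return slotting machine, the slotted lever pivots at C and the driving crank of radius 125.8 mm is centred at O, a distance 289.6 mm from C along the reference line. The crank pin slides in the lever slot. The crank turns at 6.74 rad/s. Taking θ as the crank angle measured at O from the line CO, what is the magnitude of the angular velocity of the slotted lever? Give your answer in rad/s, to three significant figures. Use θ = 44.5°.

1.86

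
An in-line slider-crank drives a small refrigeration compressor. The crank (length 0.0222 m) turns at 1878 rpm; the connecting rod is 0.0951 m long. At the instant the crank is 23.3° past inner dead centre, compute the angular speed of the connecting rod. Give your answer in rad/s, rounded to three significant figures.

42.3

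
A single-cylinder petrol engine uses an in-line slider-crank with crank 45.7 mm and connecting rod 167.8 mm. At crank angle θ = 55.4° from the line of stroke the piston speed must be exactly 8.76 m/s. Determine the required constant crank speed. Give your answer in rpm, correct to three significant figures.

1920

For an in-line slider-crank, |v_piston| = rω|sinθ|·[1 + r cosθ/√(L² − r² sin²θ)].
With r = 0.0457 m, L = 0.1678 m, θ = 55.4°: the bracketed kinematic factor |dx/dθ| = 0.043587 m.
ω = v/|dx/dθ| = 8.76/0.043587 = 200.98 rad/s.
N = 60ω/(2π) = 1919.2 rpm.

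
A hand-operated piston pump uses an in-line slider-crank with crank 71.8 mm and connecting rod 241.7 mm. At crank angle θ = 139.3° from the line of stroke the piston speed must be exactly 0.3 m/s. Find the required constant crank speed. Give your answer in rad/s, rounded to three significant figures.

8.32

For an in-line slider-crank, |v_piston| = rω|sinθ|·[1 + r cosθ/√(L² − r² sin²θ)].
With r = 0.0718 m, L = 0.2417 m, θ = 139.3°: the bracketed kinematic factor |dx/dθ| = 0.036072 m.
ω = v/|dx/dθ| = 0.3/0.036072 = 8.3166 rad/s.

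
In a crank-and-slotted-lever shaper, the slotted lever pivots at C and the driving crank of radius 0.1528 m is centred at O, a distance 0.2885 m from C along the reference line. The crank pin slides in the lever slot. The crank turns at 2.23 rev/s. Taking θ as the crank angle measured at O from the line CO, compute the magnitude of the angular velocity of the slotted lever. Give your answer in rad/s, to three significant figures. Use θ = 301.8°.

4.26

ω = 14.01 rad/s (from 2.23 rev/s).
Crank pin A relative to C: A = (d + r cosθ, r sinθ); lever angle φ = atan2(r sinθ, d + r cosθ).
Differentiating tanφ: φ̇ = rω(d cosθ + r)/(d² + r² + 2dr cosθ).
d² + r² + 2dr cosθ = |CA|² = 0.153039 m²;  d cosθ + r = +0.30483 m.
|ω_lever| = |0.1528·14.01·+0.30483| / 0.153039 = 4.2644 rad/s.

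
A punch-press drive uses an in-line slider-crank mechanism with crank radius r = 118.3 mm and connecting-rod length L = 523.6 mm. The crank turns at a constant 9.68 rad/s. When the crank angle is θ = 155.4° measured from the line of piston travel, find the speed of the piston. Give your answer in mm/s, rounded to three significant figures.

ω = 9.68 rad/s
For an in-line slider-crank, x = r cosθ + √(L² − r² sin²θ), so v = −rω sinθ·[1 + r cosθ/√(L² − r² sin²θ)].
With r = 0.1183 m, L = 0.5236 m, θ = 155.4°: √(L² − r² sin²θ) = 0.52128 m.
v = −0.1183·9.68·0.41628·[1 + 0.1183·-0.90924/0.52128] = -0.37834 m/s.
|v| = 0.37834 m/s = 378.34 mm/s.

378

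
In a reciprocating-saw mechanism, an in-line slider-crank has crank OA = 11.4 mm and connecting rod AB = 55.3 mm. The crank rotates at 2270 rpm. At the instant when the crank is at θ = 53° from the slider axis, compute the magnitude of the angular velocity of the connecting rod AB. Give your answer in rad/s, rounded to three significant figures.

29.9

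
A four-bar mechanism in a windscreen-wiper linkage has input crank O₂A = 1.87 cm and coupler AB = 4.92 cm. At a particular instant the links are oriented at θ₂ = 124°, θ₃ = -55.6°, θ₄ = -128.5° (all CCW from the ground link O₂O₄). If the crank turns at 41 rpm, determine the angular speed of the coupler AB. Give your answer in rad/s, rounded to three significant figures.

1.63

ω₂ = 4.294 rad/s (from 41 rpm).
Differentiating the loop-closure r₂e^{iθ₂}+r₃e^{iθ₃}=r₁+r₄e^{iθ₄} gives r₂ω₂e^{iθ₂}+r₃ω₃e^{iθ₃}=r₄ω₄e^{iθ₄}.
Eliminating the other unknown: ω₃ = r₂ω₂ sin(θ₄−θ₂) / [r₃ sin(θ₃−θ₄)].
Numerator sine = +0.95372; denominator sine = +0.95579.
Result = 0.0187·4.294·(+0.95372) / (0.0492·(+0.95579)) = +1.6283 rad/s; magnitude 1.6283 rad/s.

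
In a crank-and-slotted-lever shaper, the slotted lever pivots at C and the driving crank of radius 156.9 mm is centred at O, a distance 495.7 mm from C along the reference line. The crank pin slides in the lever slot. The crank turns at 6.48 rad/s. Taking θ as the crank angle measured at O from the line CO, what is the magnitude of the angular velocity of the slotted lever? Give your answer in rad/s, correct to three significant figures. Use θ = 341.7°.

1.53

ω = 6.48 rad/s
Crank pin A relative to C: A = (d + r cosθ, r sinθ); lever angle φ = atan2(r sinθ, d + r cosθ).
Differentiating tanφ: φ̇ = rω(d cosθ + r)/(d² + r² + 2dr cosθ).
d² + r² + 2dr cosθ = |CA|² = 0.41802 m²;  d cosθ + r = +0.62753 m.
|ω_lever| = |0.1569·6.48·+0.62753| / 0.41802 = 1.5263 rad/s.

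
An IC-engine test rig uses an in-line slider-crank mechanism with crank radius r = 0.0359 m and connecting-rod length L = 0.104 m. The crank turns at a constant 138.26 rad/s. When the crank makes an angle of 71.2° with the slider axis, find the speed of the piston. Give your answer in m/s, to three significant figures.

5.25

ω = 138.3 rad/s
For an in-line slider-crank, x = r cosθ + √(L² − r² sin²θ), so v = −rω sinθ·[1 + r cosθ/√(L² − r² sin²θ)].
With r = 0.0359 m, L = 0.104 m, θ = 71.2°: √(L² − r² sin²θ) = 0.098291 m.
v = −0.0359·138.3·0.94665·[1 + 0.0359·0.32227/0.098291] = -5.2518 m/s.
|v| = 5.2518 m/s.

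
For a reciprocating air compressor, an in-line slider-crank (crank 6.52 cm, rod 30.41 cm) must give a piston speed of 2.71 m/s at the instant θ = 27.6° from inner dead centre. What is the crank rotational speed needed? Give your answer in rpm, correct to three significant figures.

For an in-line slider-crank, |v_piston| = rω|sinθ|·[1 + r cosθ/√(L² − r² sin²θ)].
With r = 0.0652 m, L = 0.3041 m, θ = 27.6°: the bracketed kinematic factor |dx/dθ| = 0.035975 m.
ω = v/|dx/dθ| = 2.71/0.035975 = 75.33 rad/s.
N = 60ω/(2π) = 719.35 rpm.

719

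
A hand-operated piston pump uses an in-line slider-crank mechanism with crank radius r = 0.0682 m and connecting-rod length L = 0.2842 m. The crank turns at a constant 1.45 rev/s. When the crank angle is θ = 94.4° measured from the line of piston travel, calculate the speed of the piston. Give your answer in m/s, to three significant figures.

0.608

ω = 2π·1.45 = 9.111 rad/s
For an in-line slider-crank, x = r cosθ + √(L² − r² sin²θ), so v = −rω sinθ·[1 + r cosθ/√(L² − r² sin²θ)].
With r = 0.0682 m, L = 0.2842 m, θ = 94.4°: √(L² − r² sin²θ) = 0.27595 m.
v = −0.0682·9.111·0.99705·[1 + 0.0682·-0.07672/0.27595] = -0.60777 m/s.
|v| = 0.60777 m/s.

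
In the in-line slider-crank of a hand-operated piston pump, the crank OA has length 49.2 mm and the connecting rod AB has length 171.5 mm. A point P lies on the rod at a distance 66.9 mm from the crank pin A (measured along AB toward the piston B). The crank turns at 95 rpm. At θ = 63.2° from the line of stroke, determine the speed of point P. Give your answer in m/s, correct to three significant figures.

0.479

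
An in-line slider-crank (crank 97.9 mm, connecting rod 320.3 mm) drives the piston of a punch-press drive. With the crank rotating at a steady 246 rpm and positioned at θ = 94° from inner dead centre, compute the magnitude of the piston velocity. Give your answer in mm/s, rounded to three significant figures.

ω = 2π·246/60 = 25.76 rad/s
For an in-line slider-crank, x = r cosθ + √(L² − r² sin²θ), so v = −rω sinθ·[1 + r cosθ/√(L² − r² sin²θ)].
With r = 0.0979 m, L = 0.3203 m, θ = 94°: √(L² − r² sin²θ) = 0.30505 m.
v = −0.0979·25.76·0.99756·[1 + 0.0979·-0.06976/0.30505] = -2.4595 m/s.
|v| = 2.4595 m/s = 2459.5 mm/s.

2460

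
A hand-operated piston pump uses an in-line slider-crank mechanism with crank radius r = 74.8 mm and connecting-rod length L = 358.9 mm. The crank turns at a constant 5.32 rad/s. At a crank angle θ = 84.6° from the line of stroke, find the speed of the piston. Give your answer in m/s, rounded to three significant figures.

ω = 5.32 rad/s
For an in-line slider-crank, x = r cosθ + √(L² − r² sin²θ), so v = −rω sinθ·[1 + r cosθ/√(L² − r² sin²θ)].
With r = 0.0748 m, L = 0.3589 m, θ = 84.6°: √(L² − r² sin²θ) = 0.35109 m.
v = −0.0748·5.32·0.99556·[1 + 0.0748·0.09411/0.35109] = -0.40411 m/s.
|v| = 0.40411 m/s.

0.404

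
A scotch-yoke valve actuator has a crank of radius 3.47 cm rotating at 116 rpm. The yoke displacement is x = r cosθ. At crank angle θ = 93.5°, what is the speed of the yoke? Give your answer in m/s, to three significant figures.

0.421

ω = 12.15 rad/s (from 116 rpm).
x = r cosθ ⇒ ẋ = −rω sinθ.
|v| = rω|sinθ| = 0.0347·12.15·|sin 93.5°| = 0.42073 m/s.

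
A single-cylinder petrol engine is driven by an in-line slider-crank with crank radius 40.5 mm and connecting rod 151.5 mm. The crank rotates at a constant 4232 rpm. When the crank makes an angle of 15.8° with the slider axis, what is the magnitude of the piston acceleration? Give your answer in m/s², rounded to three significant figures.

ω = 2π·4232/60 = 443.2 rad/s
x(θ) = r cosθ + √(L² − r² sin²θ); with ω constant, a = ω²·d²x/dθ².
d²x/dθ² = −r cosθ − r²(cos2θ)/√u − r⁴ sin²2θ/(4u^{3/2}),  u = L² − r² sin²θ = 0.0228306 m².
Substituting r = 0.0405 m, L = 0.1515 m, θ = 15.8°: d²x/dθ² = -0.048269 m.
a = ω²·d²x/dθ² = (443.2)²·(-0.048269) = -9480.2 m/s²;  |a| = 9480.2 m/s².

9480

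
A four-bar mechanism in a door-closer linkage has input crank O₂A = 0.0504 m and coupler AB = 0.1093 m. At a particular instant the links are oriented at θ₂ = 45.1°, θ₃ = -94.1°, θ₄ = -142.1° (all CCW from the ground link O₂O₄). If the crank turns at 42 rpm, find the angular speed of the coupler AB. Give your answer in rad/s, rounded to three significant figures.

0.342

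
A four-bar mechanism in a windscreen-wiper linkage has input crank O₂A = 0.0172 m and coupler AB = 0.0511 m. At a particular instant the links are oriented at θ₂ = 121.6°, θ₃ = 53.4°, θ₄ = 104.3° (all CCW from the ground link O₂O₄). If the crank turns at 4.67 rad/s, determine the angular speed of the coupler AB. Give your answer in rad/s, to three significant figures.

0.602

ω₂ = 4.67 rad/s
Differentiating the loop-closure r₂e^{iθ₂}+r₃e^{iθ₃}=r₁+r₄e^{iθ₄} gives r₂ω₂e^{iθ₂}+r₃ω₃e^{iθ₃}=r₄ω₄e^{iθ₄}.
Eliminating the other unknown: ω₃ = r₂ω₂ sin(θ₄−θ₂) / [r₃ sin(θ₃−θ₄)].
Numerator sine = -0.29737; denominator sine = -0.77605.
Result = 0.0172·4.67·(-0.29737) / (0.0511·(-0.77605)) = +0.60234 rad/s; magnitude 0.60234 rad/s.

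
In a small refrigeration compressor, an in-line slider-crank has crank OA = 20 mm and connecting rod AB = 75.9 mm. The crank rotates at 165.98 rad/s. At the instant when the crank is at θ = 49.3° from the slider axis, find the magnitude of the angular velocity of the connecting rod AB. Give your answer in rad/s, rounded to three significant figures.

29.1

ω = 166 rad/s
The rod makes angle φ with the slider axis where L sinφ = r sinθ; differentiating, L cosφ·φ̇ = r ω cosθ.
L cosφ = √(L² − r² sin²θ) = 0.07437 m.
|ω_rod| = r ω |cosθ| / √(L² − r² sin²θ) = 0.02·166·0.65210/0.07437 = 29.107 rad/s.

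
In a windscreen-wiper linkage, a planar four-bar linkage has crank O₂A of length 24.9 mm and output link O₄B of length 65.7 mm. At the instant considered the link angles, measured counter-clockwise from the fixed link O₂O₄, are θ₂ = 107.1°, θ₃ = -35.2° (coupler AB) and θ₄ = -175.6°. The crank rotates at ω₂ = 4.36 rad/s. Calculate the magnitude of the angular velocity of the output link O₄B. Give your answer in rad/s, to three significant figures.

ω₂ = 4.36 rad/s
Differentiating the loop-closure r₂e^{iθ₂}+r₃e^{iθ₃}=r₁+r₄e^{iθ₄} gives r₂ω₂e^{iθ₂}+r₃ω₃e^{iθ₃}=r₄ω₄e^{iθ₄}.
Eliminating the other unknown: ω₄ = r₂ω₂ sin(θ₂−θ₃) / [r₄ sin(θ₄−θ₃)].
Numerator sine = +0.61153; denominator sine = -0.63742.
Result = 0.0249·4.36·(+0.61153) / (0.0657·(-0.63742)) = -1.5853 rad/s; magnitude 1.5853 rad/s.

1.59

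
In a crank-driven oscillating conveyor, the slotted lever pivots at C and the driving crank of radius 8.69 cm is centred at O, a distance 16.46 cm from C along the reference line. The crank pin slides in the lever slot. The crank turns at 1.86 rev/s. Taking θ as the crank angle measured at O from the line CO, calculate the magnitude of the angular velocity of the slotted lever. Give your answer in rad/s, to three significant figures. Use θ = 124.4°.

ω = 11.69 rad/s (from 1.86 rev/s).
Crank pin A relative to C: A = (d + r cosθ, r sinθ); lever angle φ = atan2(r sinθ, d + r cosθ).
Differentiating tanφ: φ̇ = rω(d cosθ + r)/(d² + r² + 2dr cosθ).
d² + r² + 2dr cosθ = |CA|² = 0.0184825 m²;  d cosθ + r = -0.0060936 m.
|ω_lever| = |0.0869·11.69·-0.0060936| / 0.0184825 = 0.33483 rad/s.

0.335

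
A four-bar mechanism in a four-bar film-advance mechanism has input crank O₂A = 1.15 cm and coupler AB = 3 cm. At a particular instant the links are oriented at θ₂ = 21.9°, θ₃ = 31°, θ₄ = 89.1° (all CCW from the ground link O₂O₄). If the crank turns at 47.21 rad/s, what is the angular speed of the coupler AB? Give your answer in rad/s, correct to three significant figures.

ω₂ = 47.21 rad/s
Differentiating the loop-closure r₂e^{iθ₂}+r₃e^{iθ₃}=r₁+r₄e^{iθ₄} gives r₂ω₂e^{iθ₂}+r₃ω₃e^{iθ₃}=r₄ω₄e^{iθ₄}.
Eliminating the other unknown: ω₃ = r₂ω₂ sin(θ₄−θ₂) / [r₃ sin(θ₃−θ₄)].
Numerator sine = +0.92186; denominator sine = -0.84897.
Result = 0.0115·47.21·(+0.92186) / (0.03·(-0.84897)) = -19.651 rad/s; magnitude 19.651 rad/s.

19.7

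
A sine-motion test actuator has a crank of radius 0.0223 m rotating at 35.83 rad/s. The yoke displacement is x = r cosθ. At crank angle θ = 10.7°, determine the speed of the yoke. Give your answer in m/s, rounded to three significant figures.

ω = 35.83 rad/s
x = r cosθ ⇒ ẋ = −rω sinθ.
|v| = rω|sinθ| = 0.0223·35.83·|sin 10.7°| = 0.14835 m/s.

0.148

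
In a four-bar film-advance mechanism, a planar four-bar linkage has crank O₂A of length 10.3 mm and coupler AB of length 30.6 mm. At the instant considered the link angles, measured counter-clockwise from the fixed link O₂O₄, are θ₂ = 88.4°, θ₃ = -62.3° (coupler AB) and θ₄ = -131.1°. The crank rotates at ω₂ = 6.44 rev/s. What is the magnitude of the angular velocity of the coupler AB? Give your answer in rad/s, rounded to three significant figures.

9.29

ω₂ = 40.46 rad/s (from 6.44 rev/s).
Differentiating the loop-closure r₂e^{iθ₂}+r₃e^{iθ₃}=r₁+r₄e^{iθ₄} gives r₂ω₂e^{iθ₂}+r₃ω₃e^{iθ₃}=r₄ω₄e^{iθ₄}.
Eliminating the other unknown: ω₃ = r₂ω₂ sin(θ₄−θ₂) / [r₃ sin(θ₃−θ₄)].
Numerator sine = +0.63608; denominator sine = +0.93232.
Result = 0.0103·40.46·(+0.63608) / (0.0306·(+0.93232)) = +9.2923 rad/s; magnitude 9.2923 rad/s.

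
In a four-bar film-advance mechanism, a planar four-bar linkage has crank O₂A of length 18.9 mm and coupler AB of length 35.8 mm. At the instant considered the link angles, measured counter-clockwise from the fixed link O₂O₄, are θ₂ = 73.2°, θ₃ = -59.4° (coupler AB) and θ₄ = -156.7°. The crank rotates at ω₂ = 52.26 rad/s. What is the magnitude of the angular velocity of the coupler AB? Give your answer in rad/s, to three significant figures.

ω₂ = 52.26 rad/s
Differentiating the loop-closure r₂e^{iθ₂}+r₃e^{iθ₃}=r₁+r₄e^{iθ₄} gives r₂ω₂e^{iθ₂}+r₃ω₃e^{iθ₃}=r₄ω₄e^{iθ₄}.
Eliminating the other unknown: ω₃ = r₂ω₂ sin(θ₄−θ₂) / [r₃ sin(θ₃−θ₄)].
Numerator sine = +0.76492; denominator sine = +0.99189.
Result = 0.0189·52.26·(+0.76492) / (0.0358·(+0.99189)) = +21.276 rad/s; magnitude 21.276 rad/s.

21.3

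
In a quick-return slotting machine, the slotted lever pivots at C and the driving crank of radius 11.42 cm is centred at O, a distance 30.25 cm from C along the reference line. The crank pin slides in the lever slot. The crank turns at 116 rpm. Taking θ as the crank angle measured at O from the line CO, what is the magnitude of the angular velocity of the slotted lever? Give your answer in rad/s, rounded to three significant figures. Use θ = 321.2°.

3.06

ω = 12.15 rad/s (from 116 rpm).
Crank pin A relative to C: A = (d + r cosθ, r sinθ); lever angle φ = atan2(r sinθ, d + r cosθ).
Differentiating tanφ: φ̇ = rω(d cosθ + r)/(d² + r² + 2dr cosθ).
d² + r² + 2dr cosθ = |CA|² = 0.158393 m²;  d cosθ + r = +0.34995 m.
|ω_lever| = |0.1142·12.15·+0.34995| / 0.158393 = 3.0649 rad/s.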